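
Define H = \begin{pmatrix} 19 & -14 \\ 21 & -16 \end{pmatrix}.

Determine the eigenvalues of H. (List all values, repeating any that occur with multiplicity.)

det(H - tI) = (19 - t)(-16 - t) - (-14)·(21) = t^2 - 3t - 10.
This factors as (t + 2)·(t - 5) = 0.
Eigenvalues: -2, 5.

-2, 5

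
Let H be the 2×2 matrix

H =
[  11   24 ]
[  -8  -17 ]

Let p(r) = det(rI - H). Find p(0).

5

p(0) = det(0·I − H) = det(−H) = (−1)^2·det(H).
det(H) = 5, so p(0) = 5.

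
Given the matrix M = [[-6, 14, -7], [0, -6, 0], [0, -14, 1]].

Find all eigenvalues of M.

-6, -6, 1

Set up det(rI - M) = 0.
Expanding along the first row, p(r) = r^3 + 11r^2 + 24r - 36.
Since p(1) = 0, r = 1 is a root.
Factor out (r - 1): p(r) = (r - 1)·(r^2 + 12r + 36).
The quadratic factor is (r + 6)^2.
Eigenvalues: -6, -6, 1.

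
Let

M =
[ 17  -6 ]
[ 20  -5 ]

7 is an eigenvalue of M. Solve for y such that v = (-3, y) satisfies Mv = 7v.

-5

We need (M - 7I)v = 0.
M - 7I = [[10, -6], [20, -12]].
Row 1: (10)·-3 + (-6)·y = 0
Row 2: (20)·-3 + (-12)·y = 0
Solving gives y = -5.
Check: M·(-3, -5) = (-21, -35) = 7·(-3, -5).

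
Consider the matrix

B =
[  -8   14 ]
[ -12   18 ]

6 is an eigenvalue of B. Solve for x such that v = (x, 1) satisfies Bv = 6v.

We need (B - 6I)v = 0.
B - 6I = [[-14, 14], [-12, 12]].
Row 1: (-14)·x + (14)·1 = 0
Row 2: (-12)·x + (12)·1 = 0
Solving gives x = 1.
Check: B·(1, 1) = (6, 6) = 6·(1, 1).

1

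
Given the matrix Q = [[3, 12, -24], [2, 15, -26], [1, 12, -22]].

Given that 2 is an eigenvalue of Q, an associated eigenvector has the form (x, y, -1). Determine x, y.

We need (Q - 2I)v = 0.
Q - 2I = [[1, 12, -24], [2, 13, -26], [1, 12, -24]].
Row 1: (1)·x + (12)·y + (-24)·-1 = 0
Row 2: (2)·x + (13)·y + (-26)·-1 = 0
Row 3: (1)·x + (12)·y + (-24)·-1 = 0
Solving gives x = 0, y = -2.
Check: Q·(0, -2, -1) = (0, -4, -2) = 2·(0, -2, -1).

0, -2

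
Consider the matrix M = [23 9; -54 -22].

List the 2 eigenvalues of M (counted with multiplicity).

det(M - λI) = (23 - λ)(-22 - λ) - (9)·(-54) = λ^2 - λ - 20.
This factors as (λ + 4)·(λ - 5) = 0.
Eigenvalues: -4, 5.

-4, 5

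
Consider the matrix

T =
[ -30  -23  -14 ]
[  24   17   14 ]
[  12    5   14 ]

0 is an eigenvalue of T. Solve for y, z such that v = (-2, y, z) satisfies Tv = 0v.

We need (T)v = 0.
T = [[-30, -23, -14], [24, 17, 14], [12, 5, 14]].
Row 1: (-30)·-2 + (-23)·y + (-14)·z = 0
Row 2: (24)·-2 + (17)·y + (14)·z = 0
Row 3: (12)·-2 + (5)·y + (14)·z = 0
Solving gives y = 2, z = 1.
Check: T·(-2, 2, 1) = (0, 0, 0) = 0·(-2, 2, 1).

2, 1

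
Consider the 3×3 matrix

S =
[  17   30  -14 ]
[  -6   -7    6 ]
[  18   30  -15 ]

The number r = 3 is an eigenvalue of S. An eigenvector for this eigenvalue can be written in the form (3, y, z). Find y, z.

We need (S - 3I)v = 0.
S - 3I = [[14, 30, -14], [-6, -10, 6], [18, 30, -18]].
Row 1: (14)·3 + (30)·y + (-14)·z = 0
Row 2: (-6)·3 + (-10)·y + (6)·z = 0
Row 3: (18)·3 + (30)·y + (-18)·z = 0
Solving gives y = 0, z = 3.
Check: S·(3, 0, 3) = (9, 0, 9) = 3·(3, 0, 3).

0, 3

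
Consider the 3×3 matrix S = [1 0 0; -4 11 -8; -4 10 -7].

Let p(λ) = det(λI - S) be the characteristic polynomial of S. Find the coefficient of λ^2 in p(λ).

-5

The coefficient of λ^2 of det(λI - S) is −trace(S).
trace(S) = (1) + (11) + (-7) = 5, so the coefficient is -5.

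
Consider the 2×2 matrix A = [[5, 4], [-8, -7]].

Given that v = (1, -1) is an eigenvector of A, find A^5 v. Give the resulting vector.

(1, -1)

First find the eigenvalue: Av = (1, -1) = 1·(1, -1), so λ = 1.
Then A^5 v = λ^5·v = 1^5·(1, -1) = 1·(1, -1) = (1, -1).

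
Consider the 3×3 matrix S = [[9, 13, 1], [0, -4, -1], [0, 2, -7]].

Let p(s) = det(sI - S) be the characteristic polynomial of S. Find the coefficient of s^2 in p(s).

2

The coefficient of s^2 of det(sI - S) is −trace(S).
trace(S) = (9) + (-4) + (-7) = -2, so the coefficient is 2.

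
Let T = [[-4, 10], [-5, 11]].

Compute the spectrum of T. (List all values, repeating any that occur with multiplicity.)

1, 6

det(T - lambda·I) = (-4 - lambda)(11 - lambda) - (10)·(-5) = lambda^2 - 7·lambda + 6.
This factors as (lambda - 1)·(lambda - 6) = 0.
Eigenvalues: 1, 6.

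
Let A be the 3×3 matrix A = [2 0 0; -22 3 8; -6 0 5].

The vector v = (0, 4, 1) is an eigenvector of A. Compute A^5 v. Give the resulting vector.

First find the eigenvalue: Av = (0, 20, 5) = 5·(0, 4, 1), so λ = 5.
Then A^5 v = λ^5·v = 5^5·(0, 4, 1) = 3125·(0, 4, 1) = (0, 12500, 3125).

(0, 12500, 3125)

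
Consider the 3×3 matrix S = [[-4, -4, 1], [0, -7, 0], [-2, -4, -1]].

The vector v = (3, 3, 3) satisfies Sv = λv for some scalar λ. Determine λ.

Compute Sv: S·(3, 3, 3) = (-21, -21, -21).
Since Sv = λv, compare component 1: -21 = λ·3, so λ = -7.

-7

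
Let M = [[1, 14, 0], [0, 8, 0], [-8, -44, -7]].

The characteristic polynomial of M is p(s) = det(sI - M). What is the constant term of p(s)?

56

p(s) = s^3 - 2s^2 - 55s + 56.
The constant term is 56.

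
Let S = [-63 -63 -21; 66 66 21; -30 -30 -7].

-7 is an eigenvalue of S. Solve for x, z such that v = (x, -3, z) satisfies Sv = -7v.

3, 1

We need (S + 7I)v = 0.
S + 7I = [[-56, -63, -21], [66, 73, 21], [-30, -30, 0]].
Row 1: (-56)·x + (-63)·-3 + (-21)·z = 0
Row 2: (66)·x + (73)·-3 + (21)·z = 0
Row 3: (-30)·x + (-30)·-3 + (0)·z = 0
Solving gives x = 3, z = 1.
Check: S·(3, -3, 1) = (-21, 21, -7) = -7·(3, -3, 1).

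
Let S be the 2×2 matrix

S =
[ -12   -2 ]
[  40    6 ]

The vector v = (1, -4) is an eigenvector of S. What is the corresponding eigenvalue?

-4

Compute Sv: S·(1, -4) = (-4, 16).
Since Sv = λv, compare component 1: -4 = λ·1, so λ = -4.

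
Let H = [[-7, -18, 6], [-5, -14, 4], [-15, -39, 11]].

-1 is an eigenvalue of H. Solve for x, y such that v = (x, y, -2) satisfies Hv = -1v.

1, -1

We need (H + 1I)v = 0.
H + 1I = [[-6, -18, 6], [-5, -13, 4], [-15, -39, 12]].
Row 1: (-6)·x + (-18)·y + (6)·-2 = 0
Row 2: (-5)·x + (-13)·y + (4)·-2 = 0
Row 3: (-15)·x + (-39)·y + (12)·-2 = 0
Solving gives x = 1, y = -1.
Check: H·(1, -1, -2) = (-1, 1, 2) = -1·(1, -1, -2).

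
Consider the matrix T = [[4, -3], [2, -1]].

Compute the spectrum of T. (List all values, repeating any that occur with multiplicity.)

1, 2

det(T - μI) = (4 - μ)(-1 - μ) - (-3)·(2) = μ^2 - 3μ + 2.
This factors as (μ - 1)·(μ - 2) = 0.
Eigenvalues: 1, 2.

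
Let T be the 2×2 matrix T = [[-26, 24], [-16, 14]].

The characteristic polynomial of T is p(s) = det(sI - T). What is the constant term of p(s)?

20

p(s) = s^2 + 12s + 20.
The constant term is 20.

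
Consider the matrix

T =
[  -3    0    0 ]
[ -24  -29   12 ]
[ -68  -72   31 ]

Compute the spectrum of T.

Compute the characteristic polynomial p(s) = det(sI - T).
Cofactor expansion gives p(s) = s^3 + s^2 - 41s - 105.
Try s = -3: p(-3) = 0, so -3 is a root.
Factor out (s + 3): p(s) = (s + 3)·(s^2 - 2s - 35).
The quadratic factors as (s + 5)·(s - 7).
Eigenvalues: -5, -3, 7.

-5, -3, 7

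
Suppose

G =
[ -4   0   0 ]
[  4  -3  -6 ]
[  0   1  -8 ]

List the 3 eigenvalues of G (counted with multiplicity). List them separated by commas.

Compute the characteristic polynomial p(r) = det(rI - G).
Cofactor expansion gives p(r) = r^3 + 15r^2 + 74r + 120.
Since p(-4) = 0, r = -4 is a root.
Factor out (r + 4): p(r) = (r + 4)·(r^2 + 11r + 30).
The quadratic factors as (r + 6)·(r + 5).
Eigenvalues: -6, -5, -4.

-6, -5, -4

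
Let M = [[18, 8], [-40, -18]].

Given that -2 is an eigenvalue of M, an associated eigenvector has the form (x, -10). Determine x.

4

We need (M + 2I)v = 0.
M + 2I = [[20, 8], [-40, -16]].
Row 1: (20)·x + (8)·-10 = 0
Row 2: (-40)·x + (-16)·-10 = 0
Solving gives x = 4.
Check: M·(4, -10) = (-8, 20) = -2·(4, -10).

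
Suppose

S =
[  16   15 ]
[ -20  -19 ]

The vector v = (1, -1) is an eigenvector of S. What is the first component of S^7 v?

First find the eigenvalue: Sv = (1, -1) = 1·(1, -1), so λ = 1.
Then S^7 v = λ^7·v = 1^7·(1, -1) = 1·(1, -1) = (1, -1).

1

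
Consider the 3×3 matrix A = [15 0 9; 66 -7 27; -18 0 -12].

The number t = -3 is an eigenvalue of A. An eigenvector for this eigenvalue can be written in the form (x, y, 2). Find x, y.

We need (A + 3I)v = 0.
A + 3I = [[18, 0, 9], [66, -4, 27], [-18, 0, -9]].
Row 1: (18)·x + (0)·y + (9)·2 = 0
Row 2: (66)·x + (-4)·y + (27)·2 = 0
Row 3: (-18)·x + (0)·y + (-9)·2 = 0
Solving gives x = -1, y = -3.
Check: A·(-1, -3, 2) = (3, 9, -6) = -3·(-1, -3, 2).

-1, -3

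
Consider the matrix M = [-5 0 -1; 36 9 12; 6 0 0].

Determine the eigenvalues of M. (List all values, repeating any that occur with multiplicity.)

Compute the characteristic polynomial p(μ) = det(μI - M).
Expanding along the first row, p(μ) = μ^3 - 4μ^2 - 39μ - 54.
Try μ = 9: p(9) = 0, so 9 is a root.
Factor out (μ - 9): p(μ) = (μ - 9)·(μ^2 + 5μ + 6).
The quadratic factors as (μ + 3)·(μ + 2).
Eigenvalues: -3, -2, 9.

-3, -2, 9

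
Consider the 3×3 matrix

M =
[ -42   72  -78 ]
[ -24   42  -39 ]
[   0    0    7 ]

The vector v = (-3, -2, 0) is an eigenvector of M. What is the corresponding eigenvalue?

Compute Mv: M·(-3, -2, 0) = (-18, -12, 0).
Since Mv = λv, compare component 1: -18 = λ·-3, so λ = 6.

6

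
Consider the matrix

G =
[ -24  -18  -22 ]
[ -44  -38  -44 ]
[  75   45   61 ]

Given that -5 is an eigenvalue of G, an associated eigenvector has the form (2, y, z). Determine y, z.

We need (G + 5I)v = 0.
G + 5I = [[-19, -18, -22], [-44, -33, -44], [75, 45, 66]].
Row 1: (-19)·2 + (-18)·y + (-22)·z = 0
Row 2: (-44)·2 + (-33)·y + (-44)·z = 0
Row 3: (75)·2 + (45)·y + (66)·z = 0
Solving gives y = 4, z = -5.
Check: G·(2, 4, -5) = (-10, -20, 25) = -5·(2, 4, -5).

4, -5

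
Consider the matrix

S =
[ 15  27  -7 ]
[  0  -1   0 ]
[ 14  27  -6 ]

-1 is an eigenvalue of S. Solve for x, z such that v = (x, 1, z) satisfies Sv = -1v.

-3, -3

We need (S + 1I)v = 0.
S + 1I = [[16, 27, -7], [0, 0, 0], [14, 27, -5]].
Row 1: (16)·x + (27)·1 + (-7)·z = 0
Row 2: (0)·x + (0)·1 + (0)·z = 0
Row 3: (14)·x + (27)·1 + (-5)·z = 0
Solving gives x = -3, z = -3.
Check: S·(-3, 1, -3) = (3, -1, 3) = -1·(-3, 1, -3).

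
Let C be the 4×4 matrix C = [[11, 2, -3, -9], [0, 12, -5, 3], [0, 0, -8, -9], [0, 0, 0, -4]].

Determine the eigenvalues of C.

C is upper triangular, so its eigenvalues are the diagonal entries.
Diagonal: 11, 12, -8, -4.

-8, -4, 11, 12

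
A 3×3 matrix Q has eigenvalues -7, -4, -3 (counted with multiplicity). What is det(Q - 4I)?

If Q has eigenvalues -7, -4, -3, then Q - 4I has eigenvalues -11, -8, -7.
det(Q - 4I) = (-11) · (-8) · (-7) = -616.

-616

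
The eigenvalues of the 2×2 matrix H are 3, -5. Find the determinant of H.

-15

det(H) is the product of the eigenvalues: (3) · (-5) = -15.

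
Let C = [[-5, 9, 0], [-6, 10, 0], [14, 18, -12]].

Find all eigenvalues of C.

The characteristic polynomial is p(t) = det(tI - C).
Expanding the 3×3 determinant: p(t) = t^3 + 7t^2 - 56t + 48.
Try t = -12: p(-12) = 0, so -12 is a root.
Dividing by (t + 12) leaves t^2 - 5t + 4.
The quadratic factors as (t - 1)·(t - 4).
Eigenvalues: -12, 1, 4.

-12, 1, 4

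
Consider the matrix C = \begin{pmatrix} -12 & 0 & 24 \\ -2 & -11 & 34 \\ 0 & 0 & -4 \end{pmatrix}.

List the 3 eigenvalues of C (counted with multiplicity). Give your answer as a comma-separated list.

-12, -11, -4

Set up det(sI - C) = 0.
Expanding along the first row, p(s) = s^3 + 27s^2 + 224s + 528.
Try s = -4: p(-4) = 0, so -4 is a root.
Dividing by (s + 4) leaves s^2 + 23s + 132.
The quadratic factors as (s + 12)·(s + 11).
Eigenvalues: -12, -11, -4.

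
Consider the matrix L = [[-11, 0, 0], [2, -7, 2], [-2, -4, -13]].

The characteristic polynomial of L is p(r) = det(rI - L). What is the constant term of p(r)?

1089

p(r) = r^3 + 31r^2 + 319r + 1089.
The constant term is 1089.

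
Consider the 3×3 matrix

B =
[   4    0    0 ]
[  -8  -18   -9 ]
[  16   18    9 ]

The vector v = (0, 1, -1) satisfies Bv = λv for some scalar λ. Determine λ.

-9

Compute Bv: B·(0, 1, -1) = (0, -9, 9).
Since Bv = λv, compare component 2: -9 = λ·1, so λ = -9.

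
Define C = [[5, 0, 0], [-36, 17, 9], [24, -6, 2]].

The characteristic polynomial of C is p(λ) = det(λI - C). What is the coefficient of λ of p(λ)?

183

p(λ) = λ^3 - 24λ^2 + 183λ - 440.
The coefficient of λ is 183.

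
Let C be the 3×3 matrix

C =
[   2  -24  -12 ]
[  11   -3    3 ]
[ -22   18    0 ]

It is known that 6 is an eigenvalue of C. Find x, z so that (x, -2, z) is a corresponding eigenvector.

We need (C - 6I)v = 0.
C - 6I = [[-4, -24, -12], [11, -9, 3], [-22, 18, -6]].
Row 1: (-4)·x + (-24)·-2 + (-12)·z = 0
Row 2: (11)·x + (-9)·-2 + (3)·z = 0
Row 3: (-22)·x + (18)·-2 + (-6)·z = 0
Solving gives x = -3, z = 5.
Check: C·(-3, -2, 5) = (-18, -12, 30) = 6·(-3, -2, 5).

-3, 5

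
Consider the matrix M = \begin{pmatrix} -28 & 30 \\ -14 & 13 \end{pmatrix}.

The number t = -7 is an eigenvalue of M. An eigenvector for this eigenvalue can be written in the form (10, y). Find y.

We need (M + 7I)v = 0.
M + 7I = [[-21, 30], [-14, 20]].
Row 1: (-21)·10 + (30)·y = 0
Row 2: (-14)·10 + (20)·y = 0
Solving gives y = 7.
Check: M·(10, 7) = (-70, -49) = -7·(10, 7).

7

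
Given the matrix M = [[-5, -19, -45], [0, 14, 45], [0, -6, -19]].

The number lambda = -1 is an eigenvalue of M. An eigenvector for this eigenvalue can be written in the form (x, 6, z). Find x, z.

We need (M + 1I)v = 0.
M + 1I = [[-4, -19, -45], [0, 15, 45], [0, -6, -18]].
Row 1: (-4)·x + (-19)·6 + (-45)·z = 0
Row 2: (0)·x + (15)·6 + (45)·z = 0
Row 3: (0)·x + (-6)·6 + (-18)·z = 0
Solving gives x = -6, z = -2.
Check: M·(-6, 6, -2) = (6, -6, 2) = -1·(-6, 6, -2).

-6, -2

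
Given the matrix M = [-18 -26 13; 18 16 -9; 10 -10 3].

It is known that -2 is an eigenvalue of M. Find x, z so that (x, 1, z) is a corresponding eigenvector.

We need (M + 2I)v = 0.
M + 2I = [[-16, -26, 13], [18, 18, -9], [10, -10, 5]].
Row 1: (-16)·x + (-26)·1 + (13)·z = 0
Row 2: (18)·x + (18)·1 + (-9)·z = 0
Row 3: (10)·x + (-10)·1 + (5)·z = 0
Solving gives x = 0, z = 2.
Check: M·(0, 1, 2) = (0, -2, -4) = -2·(0, 1, 2).

0, 2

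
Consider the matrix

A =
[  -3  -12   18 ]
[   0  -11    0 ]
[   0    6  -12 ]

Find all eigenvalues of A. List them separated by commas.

Compute the characteristic polynomial p(λ) = det(λI - A).
Cofactor expansion gives p(λ) = λ^3 + 26λ^2 + 201λ + 396.
Try λ = -12: p(-12) = 0, so -12 is a root.
Dividing by (λ + 12) leaves λ^2 + 14λ + 33.
The quadratic factors as (λ + 11)·(λ + 3).
Eigenvalues: -12, -11, -3.

-12, -11, -3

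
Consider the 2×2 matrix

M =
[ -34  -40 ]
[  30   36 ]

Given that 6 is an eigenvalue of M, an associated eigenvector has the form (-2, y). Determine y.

2

We need (M - 6I)v = 0.
M - 6I = [[-40, -40], [30, 30]].
Row 1: (-40)·-2 + (-40)·y = 0
Row 2: (30)·-2 + (30)·y = 0
Solving gives y = 2.
Check: M·(-2, 2) = (-12, 12) = 6·(-2, 2).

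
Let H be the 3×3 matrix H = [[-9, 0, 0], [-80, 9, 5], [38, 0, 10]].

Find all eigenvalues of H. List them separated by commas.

Compute the characteristic polynomial p(lambda) = det(lambda·I - H).
Expanding the 3×3 determinant: p(lambda) = lambda^3 - 10·lambda^2 - 81·lambda + 810.
Try lambda = 10: p(10) = 0, so 10 is a root.
Dividing by (lambda - 10) leaves lambda^2 - 81.
The quadratic factors as (lambda + 9)·(lambda - 9).
Eigenvalues: -9, 9, 10.

-9, 9, 10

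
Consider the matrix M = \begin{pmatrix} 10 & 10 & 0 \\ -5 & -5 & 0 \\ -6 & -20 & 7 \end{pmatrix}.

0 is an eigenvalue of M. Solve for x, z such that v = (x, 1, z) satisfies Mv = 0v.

-1, 2

We need (M)v = 0.
M = [[10, 10, 0], [-5, -5, 0], [-6, -20, 7]].
Row 1: (10)·x + (10)·1 + (0)·z = 0
Row 2: (-5)·x + (-5)·1 + (0)·z = 0
Row 3: (-6)·x + (-20)·1 + (7)·z = 0
Solving gives x = -1, z = 2.
Check: M·(-1, 1, 2) = (0, 0, 0) = 0·(-1, 1, 2).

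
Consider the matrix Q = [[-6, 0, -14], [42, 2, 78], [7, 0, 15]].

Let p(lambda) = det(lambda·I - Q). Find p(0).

p(0) = det(0·I − Q) = det(−Q) = (−1)^3·det(Q).
det(Q) = 16, so p(0) = -16.

-16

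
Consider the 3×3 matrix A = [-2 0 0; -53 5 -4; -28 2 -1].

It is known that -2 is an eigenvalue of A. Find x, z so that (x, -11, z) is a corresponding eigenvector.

We need (A + 2I)v = 0.
A + 2I = [[0, 0, 0], [-53, 7, -4], [-28, 2, 1]].
Row 1: (0)·x + (0)·-11 + (0)·z = 0
Row 2: (-53)·x + (7)·-11 + (-4)·z = 0
Row 3: (-28)·x + (2)·-11 + (1)·z = 0
Solving gives x = -1, z = -6.
Check: A·(-1, -11, -6) = (2, 22, 12) = -2·(-1, -11, -6).

-1, -6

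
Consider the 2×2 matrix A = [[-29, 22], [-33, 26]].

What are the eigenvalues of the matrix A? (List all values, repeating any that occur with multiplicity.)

-7, 4

det(A - rI) = (-29 - r)(26 - r) - (22)·(-33) = r^2 + 3r - 28.
This factors as (r + 7)·(r - 4) = 0.
Eigenvalues: -7, 4.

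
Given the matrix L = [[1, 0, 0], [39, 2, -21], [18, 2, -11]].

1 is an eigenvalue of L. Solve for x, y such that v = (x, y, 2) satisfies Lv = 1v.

1, 3

We need (L - 1I)v = 0.
L - 1I = [[0, 0, 0], [39, 1, -21], [18, 2, -12]].
Row 1: (0)·x + (0)·y + (0)·2 = 0
Row 2: (39)·x + (1)·y + (-21)·2 = 0
Row 3: (18)·x + (2)·y + (-12)·2 = 0
Solving gives x = 1, y = 3.
Check: L·(1, 3, 2) = (1, 3, 2) = 1·(1, 3, 2).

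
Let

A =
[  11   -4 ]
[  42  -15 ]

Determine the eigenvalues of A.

det(A - sI) = (11 - s)(-15 - s) - (-4)·(42) = s^2 + 4s + 3.
This factors as (s + 3)·(s + 1) = 0.
Eigenvalues: -3, -1.

-3, -1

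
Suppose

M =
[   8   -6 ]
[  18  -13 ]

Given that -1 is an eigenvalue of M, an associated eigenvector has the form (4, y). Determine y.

We need (M + 1I)v = 0.
M + 1I = [[9, -6], [18, -12]].
Row 1: (9)·4 + (-6)·y = 0
Row 2: (18)·4 + (-12)·y = 0
Solving gives y = 6.
Check: M·(4, 6) = (-4, -6) = -1·(4, 6).

6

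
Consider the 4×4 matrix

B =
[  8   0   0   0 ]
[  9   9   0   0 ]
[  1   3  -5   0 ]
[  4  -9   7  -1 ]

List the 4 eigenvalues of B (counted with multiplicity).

B is lower triangular, so its eigenvalues are the diagonal entries.
Diagonal: 8, 9, -5, -1.

-5, -1, 8, 9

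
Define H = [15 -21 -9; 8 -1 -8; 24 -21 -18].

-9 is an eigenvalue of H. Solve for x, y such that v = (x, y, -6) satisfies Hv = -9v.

-4, -2

We need (H + 9I)v = 0.
H + 9I = [[24, -21, -9], [8, 8, -8], [24, -21, -9]].
Row 1: (24)·x + (-21)·y + (-9)·-6 = 0
Row 2: (8)·x + (8)·y + (-8)·-6 = 0
Row 3: (24)·x + (-21)·y + (-9)·-6 = 0
Solving gives x = -4, y = -2.
Check: H·(-4, -2, -6) = (36, 18, 54) = -9·(-4, -2, -6).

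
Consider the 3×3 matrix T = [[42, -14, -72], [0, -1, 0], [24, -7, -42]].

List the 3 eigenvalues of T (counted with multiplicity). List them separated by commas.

The characteristic polynomial is p(r) = det(rI - T).
Cofactor expansion gives p(r) = r^3 + r^2 - 36r - 36.
Since p(6) = 0, r = 6 is a root.
Dividing by (r - 6) leaves r^2 + 7r + 6.
The quadratic factors as (r + 6)·(r + 1).
Eigenvalues: -6, -1, 6.

-6, -1, 6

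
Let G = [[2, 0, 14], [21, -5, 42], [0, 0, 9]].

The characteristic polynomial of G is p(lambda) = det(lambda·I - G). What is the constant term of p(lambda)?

p(lambda) = lambda^3 - 6·lambda^2 - 37·lambda + 90.
The constant term is 90.

90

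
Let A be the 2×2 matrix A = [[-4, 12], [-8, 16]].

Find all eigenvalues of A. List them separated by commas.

4, 8

det(A - sI) = (-4 - s)(16 - s) - (12)·(-8) = s^2 - 12s + 32.
This factors as (s - 4)·(s - 8) = 0.
Eigenvalues: 4, 8.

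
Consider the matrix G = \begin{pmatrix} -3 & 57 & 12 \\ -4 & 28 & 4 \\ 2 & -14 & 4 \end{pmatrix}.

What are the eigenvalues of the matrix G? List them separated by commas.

The characteristic polynomial is p(r) = det(rI - G).
Expanding the 3×3 determinant: p(r) = r^3 - 29r^2 + 276r - 864.
Try r = 8: p(8) = 0, so 8 is a root.
Factor out (r - 8): p(r) = (r - 8)·(r^2 - 21r + 108).
The quadratic factors as (r - 9)·(r - 12).
Eigenvalues: 8, 9, 12.

8, 9, 12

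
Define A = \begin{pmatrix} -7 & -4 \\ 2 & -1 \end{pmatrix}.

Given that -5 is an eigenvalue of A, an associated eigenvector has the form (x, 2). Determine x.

-4

We need (A + 5I)v = 0.
A + 5I = [[-2, -4], [2, 4]].
Row 1: (-2)·x + (-4)·2 = 0
Row 2: (2)·x + (4)·2 = 0
Solving gives x = -4.
Check: A·(-4, 2) = (20, -10) = -5·(-4, 2).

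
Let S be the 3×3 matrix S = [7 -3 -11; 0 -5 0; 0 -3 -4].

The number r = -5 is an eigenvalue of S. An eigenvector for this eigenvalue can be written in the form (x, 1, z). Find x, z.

3, 3

We need (S + 5I)v = 0.
S + 5I = [[12, -3, -11], [0, 0, 0], [0, -3, 1]].
Row 1: (12)·x + (-3)·1 + (-11)·z = 0
Row 2: (0)·x + (0)·1 + (0)·z = 0
Row 3: (0)·x + (-3)·1 + (1)·z = 0
Solving gives x = 3, z = 3.
Check: S·(3, 1, 3) = (-15, -5, -15) = -5·(3, 1, 3).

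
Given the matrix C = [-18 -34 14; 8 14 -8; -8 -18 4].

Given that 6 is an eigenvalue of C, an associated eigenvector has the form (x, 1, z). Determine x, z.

-2, -1

We need (C - 6I)v = 0.
C - 6I = [[-24, -34, 14], [8, 8, -8], [-8, -18, -2]].
Row 1: (-24)·x + (-34)·1 + (14)·z = 0
Row 2: (8)·x + (8)·1 + (-8)·z = 0
Row 3: (-8)·x + (-18)·1 + (-2)·z = 0
Solving gives x = -2, z = -1.
Check: C·(-2, 1, -1) = (-12, 6, -6) = 6·(-2, 1, -1).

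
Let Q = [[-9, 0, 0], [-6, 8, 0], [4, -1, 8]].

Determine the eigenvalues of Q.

Q is lower triangular, so its eigenvalues are the diagonal entries.
Diagonal: -9, 8, 8.

-9, 8, 8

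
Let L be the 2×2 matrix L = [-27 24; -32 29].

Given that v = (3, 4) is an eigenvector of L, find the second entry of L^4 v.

First find the eigenvalue: Lv = (15, 20) = 5·(3, 4), so λ = 5.
Then L^4 v = λ^4·v = 5^4·(3, 4) = 625·(3, 4) = (1875, 2500).

2500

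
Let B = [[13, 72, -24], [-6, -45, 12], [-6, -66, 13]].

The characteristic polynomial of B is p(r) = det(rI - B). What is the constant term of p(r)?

p(r) = r^3 + 19r^2 + 79r - 99.
The constant term is -99.

-99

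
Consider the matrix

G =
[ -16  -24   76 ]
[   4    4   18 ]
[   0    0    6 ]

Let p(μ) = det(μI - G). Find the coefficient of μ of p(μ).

p(μ) = μ^3 + 6μ^2 - 40μ - 192.
The coefficient of μ is -40.

-40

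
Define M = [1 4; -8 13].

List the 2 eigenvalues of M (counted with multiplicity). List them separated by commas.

5, 9

det(M - sI) = (1 - s)(13 - s) - (4)·(-8) = s^2 - 14s + 45.
This factors as (s - 5)·(s - 9) = 0.
Eigenvalues: 5, 9.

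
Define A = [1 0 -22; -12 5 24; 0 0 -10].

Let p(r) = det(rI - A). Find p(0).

50

p(0) = det(0·I − A) = det(−A) = (−1)^3·det(A).
det(A) = -50, so p(0) = 50.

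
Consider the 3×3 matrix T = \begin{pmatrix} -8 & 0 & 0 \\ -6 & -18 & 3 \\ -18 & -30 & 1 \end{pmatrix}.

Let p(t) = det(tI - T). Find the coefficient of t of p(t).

p(t) = t^3 + 25t^2 + 208t + 576.
The coefficient of t is 208.

208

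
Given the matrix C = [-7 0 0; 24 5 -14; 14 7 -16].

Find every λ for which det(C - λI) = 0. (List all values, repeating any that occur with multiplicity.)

The characteristic polynomial is p(r) = det(rI - C).
Expanding the 3×3 determinant: p(r) = r^3 + 18r^2 + 95r + 126.
Try r = -7: p(-7) = 0, so -7 is a root.
Factor out (r + 7): p(r) = (r + 7)·(r^2 + 11r + 18).
The quadratic factors as (r + 9)·(r + 2).
Eigenvalues: -9, -7, -2.

-9, -7, -2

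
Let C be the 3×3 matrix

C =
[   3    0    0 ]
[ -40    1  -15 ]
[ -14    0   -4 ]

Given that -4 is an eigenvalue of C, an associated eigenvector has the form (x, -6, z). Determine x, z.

We need (C + 4I)v = 0.
C + 4I = [[7, 0, 0], [-40, 5, -15], [-14, 0, 0]].
Row 1: (7)·x + (0)·-6 + (0)·z = 0
Row 2: (-40)·x + (5)·-6 + (-15)·z = 0
Row 3: (-14)·x + (0)·-6 + (0)·z = 0
Solving gives x = 0, z = -2.
Check: C·(0, -6, -2) = (0, 24, 8) = -4·(0, -6, -2).

0, -2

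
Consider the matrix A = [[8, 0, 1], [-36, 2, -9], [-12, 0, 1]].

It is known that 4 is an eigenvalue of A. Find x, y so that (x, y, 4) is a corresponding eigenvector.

We need (A - 4I)v = 0.
A - 4I = [[4, 0, 1], [-36, -2, -9], [-12, 0, -3]].
Row 1: (4)·x + (0)·y + (1)·4 = 0
Row 2: (-36)·x + (-2)·y + (-9)·4 = 0
Row 3: (-12)·x + (0)·y + (-3)·4 = 0
Solving gives x = -1, y = 0.
Check: A·(-1, 0, 4) = (-4, 0, 16) = 4·(-1, 0, 4).

-1, 0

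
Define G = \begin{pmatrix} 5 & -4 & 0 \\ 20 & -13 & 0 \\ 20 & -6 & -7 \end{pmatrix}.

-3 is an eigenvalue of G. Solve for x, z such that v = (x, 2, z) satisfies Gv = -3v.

1, 2

We need (G + 3I)v = 0.
G + 3I = [[8, -4, 0], [20, -10, 0], [20, -6, -4]].
Row 1: (8)·x + (-4)·2 + (0)·z = 0
Row 2: (20)·x + (-10)·2 + (0)·z = 0
Row 3: (20)·x + (-6)·2 + (-4)·z = 0
Solving gives x = 1, z = 2.
Check: G·(1, 2, 2) = (-3, -6, -6) = -3·(1, 2, 2).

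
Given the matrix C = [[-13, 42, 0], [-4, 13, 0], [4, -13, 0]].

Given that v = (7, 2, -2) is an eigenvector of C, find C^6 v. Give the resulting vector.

(7, 2, -2)

First find the eigenvalue: Cv = (-7, -2, 2) = -1·(7, 2, -2), so λ = -1.
Then C^6 v = λ^6·v = (-1)^6·(7, 2, -2) = 1·(7, 2, -2) = (7, 2, -2).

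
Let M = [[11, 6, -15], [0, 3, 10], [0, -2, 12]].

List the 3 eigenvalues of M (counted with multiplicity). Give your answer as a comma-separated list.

The characteristic polynomial is p(r) = det(rI - M).
Expanding the 3×3 determinant: p(r) = r^3 - 26r^2 + 221r - 616.
Since p(7) = 0, r = 7 is a root.
Factor out (r - 7): p(r) = (r - 7)·(r^2 - 19r + 88).
The quadratic factors as (r - 8)·(r - 11).
Eigenvalues: 7, 8, 11.

7, 8, 11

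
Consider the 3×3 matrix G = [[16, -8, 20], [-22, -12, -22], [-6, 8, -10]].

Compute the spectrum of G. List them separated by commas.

-12, -4, 10

Set up det(tI - G) = 0.
Cofactor expansion gives p(t) = t^3 + 6t^2 - 112t - 480.
Since p(10) = 0, t = 10 is a root.
Dividing by (t - 10) leaves t^2 + 16t + 48.
The quadratic factors as (t + 12)·(t + 4).
Eigenvalues: -12, -4, 10.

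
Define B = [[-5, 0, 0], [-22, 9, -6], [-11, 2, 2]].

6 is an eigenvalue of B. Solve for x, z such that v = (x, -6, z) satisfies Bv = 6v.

0, -3

We need (B - 6I)v = 0.
B - 6I = [[-11, 0, 0], [-22, 3, -6], [-11, 2, -4]].
Row 1: (-11)·x + (0)·-6 + (0)·z = 0
Row 2: (-22)·x + (3)·-6 + (-6)·z = 0
Row 3: (-11)·x + (2)·-6 + (-4)·z = 0
Solving gives x = 0, z = -3.
Check: B·(0, -6, -3) = (0, -36, -18) = 6·(0, -6, -3).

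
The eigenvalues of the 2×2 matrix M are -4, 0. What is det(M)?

det(M) is the product of the eigenvalues: (-4) · (0) = 0.

0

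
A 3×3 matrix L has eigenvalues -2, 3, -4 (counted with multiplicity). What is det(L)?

det(L) is the product of the eigenvalues: (-2) · (3) · (-4) = 24.

24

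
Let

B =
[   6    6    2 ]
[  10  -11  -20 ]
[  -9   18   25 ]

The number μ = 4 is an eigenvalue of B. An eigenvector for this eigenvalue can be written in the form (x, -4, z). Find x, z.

We need (B - 4I)v = 0.
B - 4I = [[2, 6, 2], [10, -15, -20], [-9, 18, 21]].
Row 1: (2)·x + (6)·-4 + (2)·z = 0
Row 2: (10)·x + (-15)·-4 + (-20)·z = 0
Row 3: (-9)·x + (18)·-4 + (21)·z = 0
Solving gives x = 6, z = 6.
Check: B·(6, -4, 6) = (24, -16, 24) = 4·(6, -4, 6).

6, 6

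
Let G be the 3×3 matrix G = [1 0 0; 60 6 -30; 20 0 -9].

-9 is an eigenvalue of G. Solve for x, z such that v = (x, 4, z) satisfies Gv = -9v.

We need (G + 9I)v = 0.
G + 9I = [[10, 0, 0], [60, 15, -30], [20, 0, 0]].
Row 1: (10)·x + (0)·4 + (0)·z = 0
Row 2: (60)·x + (15)·4 + (-30)·z = 0
Row 3: (20)·x + (0)·4 + (0)·z = 0
Solving gives x = 0, z = 2.
Check: G·(0, 4, 2) = (0, -36, -18) = -9·(0, 4, 2).

0, 2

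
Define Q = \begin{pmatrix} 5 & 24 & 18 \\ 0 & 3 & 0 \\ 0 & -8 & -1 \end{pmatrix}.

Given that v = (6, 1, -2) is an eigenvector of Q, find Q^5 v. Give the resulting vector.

(1458, 243, -486)

First find the eigenvalue: Qv = (18, 3, -6) = 3·(6, 1, -2), so λ = 3.
Then Q^5 v = λ^5·v = 3^5·(6, 1, -2) = 243·(6, 1, -2) = (1458, 243, -486).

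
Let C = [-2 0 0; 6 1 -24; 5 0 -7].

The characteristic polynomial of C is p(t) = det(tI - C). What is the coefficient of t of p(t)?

p(t) = t^3 + 8t^2 + 5t - 14.
The coefficient of t is 5.

5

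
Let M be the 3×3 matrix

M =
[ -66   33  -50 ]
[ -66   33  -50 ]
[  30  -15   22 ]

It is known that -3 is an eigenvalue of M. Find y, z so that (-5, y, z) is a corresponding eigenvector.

We need (M + 3I)v = 0.
M + 3I = [[-63, 33, -50], [-66, 36, -50], [30, -15, 25]].
Row 1: (-63)·-5 + (33)·y + (-50)·z = 0
Row 2: (-66)·-5 + (36)·y + (-50)·z = 0
Row 3: (30)·-5 + (-15)·y + (25)·z = 0
Solving gives y = -5, z = 3.
Check: M·(-5, -5, 3) = (15, 15, -9) = -3·(-5, -5, 3).

-5, 3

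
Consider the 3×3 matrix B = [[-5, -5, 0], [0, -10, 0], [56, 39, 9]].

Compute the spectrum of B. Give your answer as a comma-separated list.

-10, -5, 9

Set up det(λI - B) = 0.
Expanding the 3×3 determinant: p(λ) = λ^3 + 6λ^2 - 85λ - 450.
Rational-root test: λ = -5 gives p(-5) = 0.
Dividing by (λ + 5) leaves λ^2 + λ - 90.
The quadratic factors as (λ + 10)·(λ - 9).
Eigenvalues: -10, -5, 9.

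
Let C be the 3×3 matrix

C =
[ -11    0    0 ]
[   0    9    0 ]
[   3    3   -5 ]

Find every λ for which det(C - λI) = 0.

C is lower triangular, so its eigenvalues are the diagonal entries.
Diagonal: -11, 9, -5.

-11, -5, 9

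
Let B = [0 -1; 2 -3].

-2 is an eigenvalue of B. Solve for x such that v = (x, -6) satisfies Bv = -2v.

-3

We need (B + 2I)v = 0.
B + 2I = [[2, -1], [2, -1]].
Row 1: (2)·x + (-1)·-6 = 0
Row 2: (2)·x + (-1)·-6 = 0
Solving gives x = -3.
Check: B·(-3, -6) = (6, 12) = -2·(-3, -6).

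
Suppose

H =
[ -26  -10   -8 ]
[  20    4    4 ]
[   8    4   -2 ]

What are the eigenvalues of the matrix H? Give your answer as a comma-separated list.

Set up det(sI - H) = 0.
Cofactor expansion gives p(s) = s^3 + 24s^2 + 188s + 480.
Try s = -8: p(-8) = 0, so -8 is a root.
Factor out (s + 8): p(s) = (s + 8)·(s^2 + 16s + 60).
The quadratic factors as (s + 10)·(s + 6).
Eigenvalues: -10, -8, -6.

-10, -8, -6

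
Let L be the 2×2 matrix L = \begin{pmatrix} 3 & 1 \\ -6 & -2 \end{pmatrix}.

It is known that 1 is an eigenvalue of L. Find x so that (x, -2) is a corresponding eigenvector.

1

We need (L - 1I)v = 0.
L - 1I = [[2, 1], [-6, -3]].
Row 1: (2)·x + (1)·-2 = 0
Row 2: (-6)·x + (-3)·-2 = 0
Solving gives x = 1.
Check: L·(1, -2) = (1, -2) = 1·(1, -2).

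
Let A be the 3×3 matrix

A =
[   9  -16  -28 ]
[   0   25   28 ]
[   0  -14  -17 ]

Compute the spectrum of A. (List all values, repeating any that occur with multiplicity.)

Set up det(sI - A) = 0.
Cofactor expansion gives p(s) = s^3 - 17s^2 + 39s + 297.
Since p(9) = 0, s = 9 is a root.
Dividing by (s - 9) leaves s^2 - 8s - 33.
The quadratic factors as (s + 3)·(s - 11).
Eigenvalues: -3, 9, 11.

-3, 9, 11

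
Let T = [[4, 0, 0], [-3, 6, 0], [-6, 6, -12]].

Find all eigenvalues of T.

T is lower triangular, so its eigenvalues are the diagonal entries.
Diagonal: 4, 6, -12.

-12, 4, 6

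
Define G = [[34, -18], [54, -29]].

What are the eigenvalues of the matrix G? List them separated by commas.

-2, 7

det(G - lambda·I) = (34 - lambda)(-29 - lambda) - (-18)·(54) = lambda^2 - 5·lambda - 14.
This factors as (lambda + 2)·(lambda - 7) = 0.
Eigenvalues: -2, 7.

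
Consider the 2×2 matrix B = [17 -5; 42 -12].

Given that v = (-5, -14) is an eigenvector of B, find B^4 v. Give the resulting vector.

First find the eigenvalue: Bv = (-15, -42) = 3·(-5, -14), so λ = 3.
Then B^4 v = λ^4·v = 3^4·(-5, -14) = 81·(-5, -14) = (-405, -1134).

(-405, -1134)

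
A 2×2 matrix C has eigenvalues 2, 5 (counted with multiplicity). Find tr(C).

7

trace(C) is the sum of the eigenvalues: (2) + (5) = 7.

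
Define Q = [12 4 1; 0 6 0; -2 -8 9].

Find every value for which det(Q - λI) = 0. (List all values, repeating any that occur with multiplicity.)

6, 10, 11

Set up det(λI - Q) = 0.
Expanding along the first row, p(λ) = λ^3 - 27λ^2 + 236λ - 660.
Rational-root test: λ = 6 gives p(6) = 0.
Factor out (λ - 6): p(λ) = (λ - 6)·(λ^2 - 21λ + 110).
The quadratic factors as (λ - 10)·(λ - 11).
Eigenvalues: 6, 10, 11.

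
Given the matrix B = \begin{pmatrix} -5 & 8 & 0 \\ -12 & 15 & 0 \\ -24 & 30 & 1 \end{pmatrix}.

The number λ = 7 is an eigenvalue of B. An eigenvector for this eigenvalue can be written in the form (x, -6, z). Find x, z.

-4, -14

We need (B - 7I)v = 0.
B - 7I = [[-12, 8, 0], [-12, 8, 0], [-24, 30, -6]].
Row 1: (-12)·x + (8)·-6 + (0)·z = 0
Row 2: (-12)·x + (8)·-6 + (0)·z = 0
Row 3: (-24)·x + (30)·-6 + (-6)·z = 0
Solving gives x = -4, z = -14.
Check: B·(-4, -6, -14) = (-28, -42, -98) = 7·(-4, -6, -14).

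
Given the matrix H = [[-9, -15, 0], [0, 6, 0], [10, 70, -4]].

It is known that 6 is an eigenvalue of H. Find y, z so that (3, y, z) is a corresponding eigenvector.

We need (H - 6I)v = 0.
H - 6I = [[-15, -15, 0], [0, 0, 0], [10, 70, -10]].
Row 1: (-15)·3 + (-15)·y + (0)·z = 0
Row 2: (0)·3 + (0)·y + (0)·z = 0
Row 3: (10)·3 + (70)·y + (-10)·z = 0
Solving gives y = -3, z = -18.
Check: H·(3, -3, -18) = (18, -18, -108) = 6·(3, -3, -18).

-3, -18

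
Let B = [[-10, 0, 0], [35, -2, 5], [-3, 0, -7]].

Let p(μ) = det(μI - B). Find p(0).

p(0) = det(0·I − B) = det(−B) = (−1)^3·det(B).
det(B) = -140, so p(0) = 140.

140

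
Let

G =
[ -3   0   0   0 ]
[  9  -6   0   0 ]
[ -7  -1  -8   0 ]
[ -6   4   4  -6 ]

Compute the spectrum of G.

G is lower triangular, so its eigenvalues are the diagonal entries.
Diagonal: -3, -6, -8, -6.

-8, -6, -6, -3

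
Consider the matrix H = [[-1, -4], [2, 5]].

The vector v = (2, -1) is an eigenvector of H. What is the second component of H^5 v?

-1

First find the eigenvalue: Hv = (2, -1) = 1·(2, -1), so λ = 1.
Then H^5 v = λ^5·v = 1^5·(2, -1) = 1·(2, -1) = (2, -1).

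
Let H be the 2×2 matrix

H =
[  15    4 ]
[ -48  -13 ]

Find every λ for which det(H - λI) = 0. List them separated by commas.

-1, 3

det(H - sI) = (15 - s)(-13 - s) - (4)·(-48) = s^2 - 2s - 3.
This factors as (s + 1)·(s - 3) = 0.
Eigenvalues: -1, 3.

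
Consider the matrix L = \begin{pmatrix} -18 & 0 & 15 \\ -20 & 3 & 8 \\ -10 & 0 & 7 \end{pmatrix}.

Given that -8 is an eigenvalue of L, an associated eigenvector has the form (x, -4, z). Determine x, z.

-3, -2

We need (L + 8I)v = 0.
L + 8I = [[-10, 0, 15], [-20, 11, 8], [-10, 0, 15]].
Row 1: (-10)·x + (0)·-4 + (15)·z = 0
Row 2: (-20)·x + (11)·-4 + (8)·z = 0
Row 3: (-10)·x + (0)·-4 + (15)·z = 0
Solving gives x = -3, z = -2.
Check: L·(-3, -4, -2) = (24, 32, 16) = -8·(-3, -4, -2).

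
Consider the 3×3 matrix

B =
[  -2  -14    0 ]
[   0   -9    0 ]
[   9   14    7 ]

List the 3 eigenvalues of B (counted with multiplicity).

-9, -2, 7

The characteristic polynomial is p(μ) = det(μI - B).
Expanding along the first row, p(μ) = μ^3 + 4μ^2 - 59μ - 126.
Rational-root test: μ = -2 gives p(-2) = 0.
Factor out (μ + 2): p(μ) = (μ + 2)·(μ^2 + 2μ - 63).
The quadratic factors as (μ + 9)·(μ - 7).
Eigenvalues: -9, -2, 7.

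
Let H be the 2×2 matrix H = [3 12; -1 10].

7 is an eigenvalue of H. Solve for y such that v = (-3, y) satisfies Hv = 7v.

-1

We need (H - 7I)v = 0.
H - 7I = [[-4, 12], [-1, 3]].
Row 1: (-4)·-3 + (12)·y = 0
Row 2: (-1)·-3 + (3)·y = 0
Solving gives y = -1.
Check: H·(-3, -1) = (-21, -7) = 7·(-3, -1).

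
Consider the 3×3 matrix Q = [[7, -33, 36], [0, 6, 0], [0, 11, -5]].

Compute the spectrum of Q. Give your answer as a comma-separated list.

-5, 6, 7

The characteristic polynomial is p(lambda) = det(lambda·I - Q).
Expanding along the first row, p(lambda) = lambda^3 - 8·lambda^2 - 23·lambda + 210.
Try lambda = -5: p(-5) = 0, so -5 is a root.
Factor out (lambda + 5): p(lambda) = (lambda + 5)·(lambda^2 - 13·lambda + 42).
The quadratic factors as (lambda - 6)·(lambda - 7).
Eigenvalues: -5, 6, 7.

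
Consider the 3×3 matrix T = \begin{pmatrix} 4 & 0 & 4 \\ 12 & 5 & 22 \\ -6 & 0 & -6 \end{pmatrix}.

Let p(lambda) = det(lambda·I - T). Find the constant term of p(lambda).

0

p(lambda) = lambda^3 - 3·lambda^2 - 10·lambda.
The constant term is 0.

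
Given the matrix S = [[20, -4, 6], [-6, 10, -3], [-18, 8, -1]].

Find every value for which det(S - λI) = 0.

8, 10, 11

Set up det(μI - S) = 0.
Expanding the 3×3 determinant: p(μ) = μ^3 - 29μ^2 + 278μ - 880.
Try μ = 8: p(8) = 0, so 8 is a root.
Factor out (μ - 8): p(μ) = (μ - 8)·(μ^2 - 21μ + 110).
The quadratic factors as (μ - 10)·(μ - 11).
Eigenvalues: 8, 10, 11.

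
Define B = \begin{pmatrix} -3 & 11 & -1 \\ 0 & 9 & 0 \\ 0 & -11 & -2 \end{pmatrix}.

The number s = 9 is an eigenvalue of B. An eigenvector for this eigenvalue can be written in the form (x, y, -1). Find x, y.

1, 1

We need (B - 9I)v = 0.
B - 9I = [[-12, 11, -1], [0, 0, 0], [0, -11, -11]].
Row 1: (-12)·x + (11)·y + (-1)·-1 = 0
Row 2: (0)·x + (0)·y + (0)·-1 = 0
Row 3: (0)·x + (-11)·y + (-11)·-1 = 0
Solving gives x = 1, y = 1.
Check: B·(1, 1, -1) = (9, 9, -9) = 9·(1, 1, -1).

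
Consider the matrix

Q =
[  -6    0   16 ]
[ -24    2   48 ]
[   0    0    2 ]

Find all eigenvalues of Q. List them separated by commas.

Compute the characteristic polynomial p(λ) = det(λI - Q).
Expanding along the first row, p(λ) = λ^3 + 2λ^2 - 20λ + 24.
Rational-root test: λ = 2 gives p(2) = 0.
Dividing by (λ - 2) leaves λ^2 + 4λ - 12.
The quadratic factors as (λ + 6)·(λ - 2).
Eigenvalues: -6, 2, 2.

-6, 2, 2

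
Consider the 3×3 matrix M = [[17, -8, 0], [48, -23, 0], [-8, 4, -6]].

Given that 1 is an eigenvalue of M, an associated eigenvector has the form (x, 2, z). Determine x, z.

We need (M - 1I)v = 0.
M - 1I = [[16, -8, 0], [48, -24, 0], [-8, 4, -7]].
Row 1: (16)·x + (-8)·2 + (0)·z = 0
Row 2: (48)·x + (-24)·2 + (0)·z = 0
Row 3: (-8)·x + (4)·2 + (-7)·z = 0
Solving gives x = 1, z = 0.
Check: M·(1, 2, 0) = (1, 2, 0) = 1·(1, 2, 0).

1, 0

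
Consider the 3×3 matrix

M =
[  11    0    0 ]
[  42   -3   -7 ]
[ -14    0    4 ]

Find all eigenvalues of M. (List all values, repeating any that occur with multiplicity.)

Set up det(tI - M) = 0.
Cofactor expansion gives p(t) = t^3 - 12t^2 - t + 132.
Rational-root test: t = -3 gives p(-3) = 0.
Factor out (t + 3): p(t) = (t + 3)·(t^2 - 15t + 44).
The quadratic factors as (t - 4)·(t - 11).
Eigenvalues: -3, 4, 11.

-3, 4, 11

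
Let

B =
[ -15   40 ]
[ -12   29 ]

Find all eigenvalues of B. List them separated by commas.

det(B - sI) = (-15 - s)(29 - s) - (40)·(-12) = s^2 - 14s + 45.
This factors as (s - 5)·(s - 9) = 0.
Eigenvalues: 5, 9.

5, 9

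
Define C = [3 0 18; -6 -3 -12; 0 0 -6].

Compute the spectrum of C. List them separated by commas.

Compute the characteristic polynomial p(lambda) = det(lambda·I - C).
Cofactor expansion gives p(lambda) = lambda^3 + 6·lambda^2 - 9·lambda - 54.
Try lambda = 3: p(3) = 0, so 3 is a root.
Dividing by (lambda - 3) leaves lambda^2 + 9·lambda + 18.
The quadratic factors as (lambda + 6)·(lambda + 3).
Eigenvalues: -6, -3, 3.

-6, -3, 3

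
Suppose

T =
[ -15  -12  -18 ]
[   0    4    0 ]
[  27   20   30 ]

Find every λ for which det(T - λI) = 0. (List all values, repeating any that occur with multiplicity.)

Compute the characteristic polynomial p(s) = det(sI - T).
Cofactor expansion gives p(s) = s^3 - 19s^2 + 96s - 144.
Rational-root test: s = 3 gives p(3) = 0.
Factor out (s - 3): p(s) = (s - 3)·(s^2 - 16s + 48).
The quadratic factors as (s - 4)·(s - 12).
Eigenvalues: 3, 4, 12.

3, 4, 12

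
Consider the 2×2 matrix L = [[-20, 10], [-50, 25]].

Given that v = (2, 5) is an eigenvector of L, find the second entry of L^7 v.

390625

First find the eigenvalue: Lv = (10, 25) = 5·(2, 5), so λ = 5.
Then L^7 v = λ^7·v = 5^7·(2, 5) = 78125·(2, 5) = (156250, 390625).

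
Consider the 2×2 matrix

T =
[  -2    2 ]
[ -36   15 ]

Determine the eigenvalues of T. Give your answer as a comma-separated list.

det(T - lambda·I) = (-2 - lambda)(15 - lambda) - (2)·(-36) = lambda^2 - 13·lambda + 42.
This factors as (lambda - 6)·(lambda - 7) = 0.
Eigenvalues: 6, 7.

6, 7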